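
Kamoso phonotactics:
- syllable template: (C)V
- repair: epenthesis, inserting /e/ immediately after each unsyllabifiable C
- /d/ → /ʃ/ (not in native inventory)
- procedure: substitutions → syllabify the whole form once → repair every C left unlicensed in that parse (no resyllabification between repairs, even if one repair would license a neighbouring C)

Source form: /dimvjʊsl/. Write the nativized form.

Substitution: /d/ → /ʃ/, giving /ʃimvjʊsl/.
Under (C)V, the unsyllabifiable consonants are /m/, /v/, /s/, /l/ (no codas are permitted; onsets are limited to one consonant).
Epenthesis after each stranded consonant: /m/ → /me/, /v/ → /ve/, /s/ → /se/, /l/ → /le/.

ʃimevejʊsele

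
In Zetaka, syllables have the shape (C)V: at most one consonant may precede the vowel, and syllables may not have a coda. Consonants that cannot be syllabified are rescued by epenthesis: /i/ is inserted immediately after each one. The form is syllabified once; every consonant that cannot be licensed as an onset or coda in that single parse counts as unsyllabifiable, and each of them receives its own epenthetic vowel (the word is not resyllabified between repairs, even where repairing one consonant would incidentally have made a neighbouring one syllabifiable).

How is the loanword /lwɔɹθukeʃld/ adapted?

liwɔɹiθukeʃilidi

Under (C)V, the unsyllabifiable consonants are /l/, /ɹ/, /ʃ/, /l/, /d/ (no codas are permitted; onsets are limited to one consonant).
Inserting the epenthetic vowel yields /l/ → /li/, /ɹ/ → /ɹi/, /ʃ/ → /ʃi/, /l/ → /li/, /d/ → /di/.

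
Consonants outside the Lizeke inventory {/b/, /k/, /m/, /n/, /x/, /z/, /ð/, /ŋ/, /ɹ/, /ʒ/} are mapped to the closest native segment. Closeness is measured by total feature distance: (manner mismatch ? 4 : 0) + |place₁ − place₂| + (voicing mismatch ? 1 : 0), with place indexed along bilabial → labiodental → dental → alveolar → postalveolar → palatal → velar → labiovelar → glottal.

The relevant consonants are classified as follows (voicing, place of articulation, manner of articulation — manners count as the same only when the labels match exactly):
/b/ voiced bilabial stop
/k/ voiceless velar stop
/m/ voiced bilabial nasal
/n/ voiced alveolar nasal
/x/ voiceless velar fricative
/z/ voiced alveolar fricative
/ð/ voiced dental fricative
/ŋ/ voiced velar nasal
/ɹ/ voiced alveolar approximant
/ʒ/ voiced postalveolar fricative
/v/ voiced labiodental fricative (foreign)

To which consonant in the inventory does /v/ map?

/ð/ is closest: same manner (fricative), place distance 1 (labiodental→dental), same voicing; total 1. Next closest is /z/ at distance 2.

ð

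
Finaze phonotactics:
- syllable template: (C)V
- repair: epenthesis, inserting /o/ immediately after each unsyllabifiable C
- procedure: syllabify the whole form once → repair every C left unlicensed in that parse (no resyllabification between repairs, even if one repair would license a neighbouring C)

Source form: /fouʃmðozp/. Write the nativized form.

fouʃomoðozopo

The consonants /ʃ/, /m/, /z/, /p/ cannot be parsed into a legal (C)V syllable (no codas are permitted; onsets are limited to one consonant).
Each unlicensed consonant becomes the onset of a new syllable: /ʃ/ → /ʃo/, /m/ → /mo/, /z/ → /zo/, /p/ → /po/.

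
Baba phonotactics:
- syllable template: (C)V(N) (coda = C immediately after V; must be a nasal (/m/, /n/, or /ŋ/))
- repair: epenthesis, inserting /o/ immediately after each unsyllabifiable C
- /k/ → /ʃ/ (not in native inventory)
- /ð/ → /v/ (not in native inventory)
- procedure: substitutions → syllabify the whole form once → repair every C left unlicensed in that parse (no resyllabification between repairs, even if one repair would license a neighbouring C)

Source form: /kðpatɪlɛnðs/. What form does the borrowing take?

Substitution: /k/ → /ʃ/, /ð/ → /v/, giving /ʃvpatɪlɛnvs/.
Under (C)V(N), the unsyllabifiable consonants are /ʃ/, /v/, /v/, /s/ (only a nasal (/m/, /n/, or /ŋ/) is licensed in coda position; onsets are limited to one consonant).
Epenthesis after each stranded consonant: /ʃ/ → /ʃo/, /v/ → /vo/, /v/ → /vo/, /s/ → /so/.

ʃovopatɪlɛnvoso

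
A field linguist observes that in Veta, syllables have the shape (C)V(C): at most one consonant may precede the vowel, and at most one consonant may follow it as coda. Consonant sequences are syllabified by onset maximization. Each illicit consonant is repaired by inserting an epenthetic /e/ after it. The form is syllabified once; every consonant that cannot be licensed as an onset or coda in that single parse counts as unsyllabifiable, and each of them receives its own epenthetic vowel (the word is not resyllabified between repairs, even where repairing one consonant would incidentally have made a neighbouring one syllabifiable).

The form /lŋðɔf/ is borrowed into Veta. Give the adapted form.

Under (C)V(C), the unsyllabifiable consonants are /l/, /ŋ/ (at most one coda consonant is licensed; onsets are limited to one consonant).
Epenthesis after each stranded consonant: /l/ → /le/, /ŋ/ → /ŋe/.

leŋeðɔf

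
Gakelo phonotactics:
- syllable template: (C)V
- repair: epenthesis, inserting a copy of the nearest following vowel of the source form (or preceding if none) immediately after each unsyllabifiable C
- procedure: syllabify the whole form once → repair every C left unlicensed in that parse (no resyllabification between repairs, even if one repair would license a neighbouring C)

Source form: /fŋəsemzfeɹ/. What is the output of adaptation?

fəŋəsemezefeɹe

The consonants /f/, /m/, /z/, /ɹ/ cannot be parsed into a legal (C)V syllable (no codas are permitted; onsets are limited to one consonant).
Epenthesis after each stranded consonant: /f/ → /fə/, /m/ → /me/, /z/ → /ze/, /ɹ/ → /ɹe/.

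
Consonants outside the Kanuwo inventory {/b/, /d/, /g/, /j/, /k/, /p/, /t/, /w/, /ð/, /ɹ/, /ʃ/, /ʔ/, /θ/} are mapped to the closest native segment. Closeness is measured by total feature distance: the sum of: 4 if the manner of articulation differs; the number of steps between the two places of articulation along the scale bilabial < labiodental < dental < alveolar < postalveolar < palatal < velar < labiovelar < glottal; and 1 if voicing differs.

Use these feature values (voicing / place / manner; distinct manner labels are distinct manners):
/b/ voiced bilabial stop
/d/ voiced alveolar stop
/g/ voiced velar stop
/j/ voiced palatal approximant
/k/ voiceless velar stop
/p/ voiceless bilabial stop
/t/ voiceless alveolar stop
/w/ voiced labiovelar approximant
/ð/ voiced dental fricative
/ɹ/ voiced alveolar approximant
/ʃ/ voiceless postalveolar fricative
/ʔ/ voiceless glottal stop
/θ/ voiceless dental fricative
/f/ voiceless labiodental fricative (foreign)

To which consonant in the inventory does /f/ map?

/θ/ is closest: same manner (fricative), place distance 1 (labiodental→dental), same voicing; total 1. Next closest is /ð/ at distance 2.

θ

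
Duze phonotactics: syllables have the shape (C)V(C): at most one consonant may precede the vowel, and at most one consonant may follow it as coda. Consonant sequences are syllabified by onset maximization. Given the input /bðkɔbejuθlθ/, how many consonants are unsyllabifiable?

Under (C)V(C), the unsyllabifiable consonants are /b/, /ð/, /l/, /θ/ (at most one coda consonant is licensed; onsets are limited to one consonant).

4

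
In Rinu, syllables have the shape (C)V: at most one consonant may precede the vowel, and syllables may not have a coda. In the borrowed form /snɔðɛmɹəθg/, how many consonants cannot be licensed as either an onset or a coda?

4

Syllabifying with onset maximization leaves /s/, /m/, /θ/, /g/ stranded (no codas are permitted; onsets are limited to one consonant).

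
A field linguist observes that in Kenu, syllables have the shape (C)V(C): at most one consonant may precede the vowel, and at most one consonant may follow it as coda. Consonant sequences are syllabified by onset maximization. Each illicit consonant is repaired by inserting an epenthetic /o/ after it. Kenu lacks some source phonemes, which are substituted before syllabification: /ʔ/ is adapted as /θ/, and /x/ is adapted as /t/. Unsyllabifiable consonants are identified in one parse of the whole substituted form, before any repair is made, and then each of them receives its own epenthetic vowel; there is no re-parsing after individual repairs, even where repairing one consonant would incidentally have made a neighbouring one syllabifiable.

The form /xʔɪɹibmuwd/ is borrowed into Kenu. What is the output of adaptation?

toθɪɹibmuwdo

Substitution: /x/ → /t/, /ʔ/ → /θ/, giving /tθɪɹibmuwd/.
The consonants /t/, /d/ cannot be parsed into a legal (C)V(C) syllable (at most one coda consonant is licensed; onsets are limited to one consonant).
Each unlicensed consonant becomes the onset of a new syllable: /t/ → /to/, /d/ → /do/.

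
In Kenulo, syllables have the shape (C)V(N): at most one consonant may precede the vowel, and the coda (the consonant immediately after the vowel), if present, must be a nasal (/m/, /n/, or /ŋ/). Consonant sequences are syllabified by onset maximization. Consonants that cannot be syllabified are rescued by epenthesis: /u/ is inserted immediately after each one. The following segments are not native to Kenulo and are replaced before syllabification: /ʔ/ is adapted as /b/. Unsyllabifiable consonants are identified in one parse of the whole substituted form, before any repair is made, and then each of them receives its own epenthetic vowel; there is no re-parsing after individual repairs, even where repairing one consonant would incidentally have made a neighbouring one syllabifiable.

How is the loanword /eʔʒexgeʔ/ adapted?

Substitution: /ʔ/ → /b/, giving /ebʒexgeb/.
The consonants /b/, /x/, /b/ cannot be parsed into a legal (C)V(N) syllable (only a nasal (/m/, /n/, or /ŋ/) is licensed in coda position; onsets are limited to one consonant).
Each unlicensed consonant becomes the onset of a new syllable: /b/ → /bu/, /x/ → /xu/, /b/ → /bu/.

ebuʒexugebu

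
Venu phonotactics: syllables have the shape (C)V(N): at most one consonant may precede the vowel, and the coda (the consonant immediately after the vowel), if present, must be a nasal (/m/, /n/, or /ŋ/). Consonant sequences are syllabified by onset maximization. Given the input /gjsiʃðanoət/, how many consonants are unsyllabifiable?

Syllabifying with onset maximization leaves /g/, /j/, /ʃ/, /t/ stranded (only a nasal (/m/, /n/, or /ŋ/) is licensed in coda position; onsets are limited to one consonant).

4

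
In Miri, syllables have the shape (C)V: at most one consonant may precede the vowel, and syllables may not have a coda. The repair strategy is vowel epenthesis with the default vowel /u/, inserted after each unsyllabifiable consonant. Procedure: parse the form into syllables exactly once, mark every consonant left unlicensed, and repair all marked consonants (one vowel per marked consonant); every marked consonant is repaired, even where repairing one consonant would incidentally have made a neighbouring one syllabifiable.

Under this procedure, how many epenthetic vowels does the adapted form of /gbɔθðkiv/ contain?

4

The unsyllabifiable consonants are /g/, /θ/, /ð/, /v/; each receives one epenthetic vowel.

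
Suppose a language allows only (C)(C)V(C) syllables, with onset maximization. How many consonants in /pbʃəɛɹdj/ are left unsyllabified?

Under (C)(C)V(C), the unsyllabifiable consonants are /p/, /d/, /j/ (at most one coda consonant is licensed; onsets may contain at most 2 consonants).

3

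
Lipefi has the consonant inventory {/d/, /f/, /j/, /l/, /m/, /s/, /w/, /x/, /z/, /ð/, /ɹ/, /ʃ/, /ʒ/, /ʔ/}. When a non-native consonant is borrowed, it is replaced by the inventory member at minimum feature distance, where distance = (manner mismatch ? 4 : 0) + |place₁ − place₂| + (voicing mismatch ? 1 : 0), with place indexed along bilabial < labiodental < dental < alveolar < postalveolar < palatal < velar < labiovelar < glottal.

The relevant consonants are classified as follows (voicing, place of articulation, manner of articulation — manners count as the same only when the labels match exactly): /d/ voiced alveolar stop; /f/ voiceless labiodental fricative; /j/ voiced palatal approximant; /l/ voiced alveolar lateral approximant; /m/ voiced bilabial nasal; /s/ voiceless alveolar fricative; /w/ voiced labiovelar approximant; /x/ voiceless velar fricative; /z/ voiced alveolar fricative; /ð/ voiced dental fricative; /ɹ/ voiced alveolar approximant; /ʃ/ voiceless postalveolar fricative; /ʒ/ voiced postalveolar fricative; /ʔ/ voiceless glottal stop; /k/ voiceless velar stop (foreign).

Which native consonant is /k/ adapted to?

/ʔ/ is closest: same manner (stop), place distance 2 (velar→glottal), same voicing; total 2. Next closest is /d/ at distance 4.

ʔ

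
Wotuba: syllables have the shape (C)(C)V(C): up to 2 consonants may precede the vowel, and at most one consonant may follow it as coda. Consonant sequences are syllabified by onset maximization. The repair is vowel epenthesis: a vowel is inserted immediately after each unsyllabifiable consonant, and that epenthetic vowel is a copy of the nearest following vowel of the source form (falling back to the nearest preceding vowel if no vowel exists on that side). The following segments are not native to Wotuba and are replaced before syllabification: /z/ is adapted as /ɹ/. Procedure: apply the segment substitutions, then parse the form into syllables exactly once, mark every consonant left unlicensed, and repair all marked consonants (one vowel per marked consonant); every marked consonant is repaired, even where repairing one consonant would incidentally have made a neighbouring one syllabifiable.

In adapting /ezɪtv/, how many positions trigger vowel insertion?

1

After substitution the input is /eɹɪtv/.
The unsyllabifiable consonants are /v/; each receives one epenthetic vowel.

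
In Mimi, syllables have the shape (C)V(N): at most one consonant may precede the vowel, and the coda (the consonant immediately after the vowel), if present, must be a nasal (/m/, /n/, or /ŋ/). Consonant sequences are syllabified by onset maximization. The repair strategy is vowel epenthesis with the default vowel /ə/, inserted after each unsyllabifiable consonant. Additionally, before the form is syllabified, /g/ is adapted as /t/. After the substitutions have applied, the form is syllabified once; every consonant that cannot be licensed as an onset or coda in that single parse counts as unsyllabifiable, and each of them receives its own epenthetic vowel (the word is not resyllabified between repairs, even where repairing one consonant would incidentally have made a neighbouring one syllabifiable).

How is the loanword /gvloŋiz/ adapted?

təvəloŋizə

Substitution: /g/ → /t/, giving /tvloŋiz/.
Under (C)V(N), the unsyllabifiable consonants are /t/, /v/, /z/ (only a nasal (/m/, /n/, or /ŋ/) is licensed in coda position; onsets are limited to one consonant).
Inserting the epenthetic vowel yields /t/ → /tə/, /v/ → /və/, /z/ → /zə/.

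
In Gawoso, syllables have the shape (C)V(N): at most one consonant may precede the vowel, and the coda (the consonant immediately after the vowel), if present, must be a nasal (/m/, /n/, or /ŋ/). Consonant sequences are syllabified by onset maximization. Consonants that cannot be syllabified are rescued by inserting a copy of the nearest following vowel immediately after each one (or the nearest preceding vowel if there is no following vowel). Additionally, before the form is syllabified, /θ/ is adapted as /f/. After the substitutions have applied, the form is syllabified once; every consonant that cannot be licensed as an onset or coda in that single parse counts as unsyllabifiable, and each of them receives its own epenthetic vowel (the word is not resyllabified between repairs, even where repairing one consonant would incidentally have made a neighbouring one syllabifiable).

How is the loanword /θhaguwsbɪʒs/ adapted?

fahaguwɪsɪbɪʒɪsɪ

Substitution: /θ/ → /f/, giving /fhaguwsbɪʒs/.
The consonants /f/, /w/, /s/, /ʒ/, /s/ cannot be parsed into a legal (C)V(N) syllable (only a nasal (/m/, /n/, or /ŋ/) is licensed in coda position; onsets are limited to one consonant).
Inserting the epenthetic vowel yields /f/ → /fa/, /w/ → /wɪ/, /s/ → /sɪ/, /ʒ/ → /ʒɪ/, /s/ → /sɪ/.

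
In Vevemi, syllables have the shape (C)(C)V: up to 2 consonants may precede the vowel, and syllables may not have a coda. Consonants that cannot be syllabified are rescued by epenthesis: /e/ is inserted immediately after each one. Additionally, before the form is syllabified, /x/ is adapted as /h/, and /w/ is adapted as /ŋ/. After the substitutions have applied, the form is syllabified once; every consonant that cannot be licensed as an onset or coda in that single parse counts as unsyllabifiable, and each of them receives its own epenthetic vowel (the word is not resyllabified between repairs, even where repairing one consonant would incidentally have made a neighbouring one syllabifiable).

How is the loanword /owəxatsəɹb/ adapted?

Substitution: /w/ → /ŋ/, /x/ → /h/, giving /oŋəhatsəɹb/.
The consonants /ɹ/, /b/ cannot be parsed into a legal (C)(C)V syllable (no codas are permitted; onsets may contain at most 2 consonants).
Epenthesis after each stranded consonant: /ɹ/ → /ɹe/, /b/ → /be/.

oŋəhatsəɹebe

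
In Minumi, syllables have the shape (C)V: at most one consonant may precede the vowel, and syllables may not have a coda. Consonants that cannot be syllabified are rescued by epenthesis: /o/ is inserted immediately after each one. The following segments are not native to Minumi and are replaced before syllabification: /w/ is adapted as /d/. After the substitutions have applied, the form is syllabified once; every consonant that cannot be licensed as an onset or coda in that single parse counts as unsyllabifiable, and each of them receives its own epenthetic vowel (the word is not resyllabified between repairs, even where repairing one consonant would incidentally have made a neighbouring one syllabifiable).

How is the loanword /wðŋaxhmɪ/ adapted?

Substitution: /w/ → /d/, giving /dðŋaxhmɪ/.
Under (C)V, the unsyllabifiable consonants are /d/, /ð/, /x/, /h/ (no codas are permitted; onsets are limited to one consonant).
Each unlicensed consonant becomes the onset of a new syllable: /d/ → /do/, /ð/ → /ðo/, /x/ → /xo/, /h/ → /ho/.

doðoŋaxohomɪ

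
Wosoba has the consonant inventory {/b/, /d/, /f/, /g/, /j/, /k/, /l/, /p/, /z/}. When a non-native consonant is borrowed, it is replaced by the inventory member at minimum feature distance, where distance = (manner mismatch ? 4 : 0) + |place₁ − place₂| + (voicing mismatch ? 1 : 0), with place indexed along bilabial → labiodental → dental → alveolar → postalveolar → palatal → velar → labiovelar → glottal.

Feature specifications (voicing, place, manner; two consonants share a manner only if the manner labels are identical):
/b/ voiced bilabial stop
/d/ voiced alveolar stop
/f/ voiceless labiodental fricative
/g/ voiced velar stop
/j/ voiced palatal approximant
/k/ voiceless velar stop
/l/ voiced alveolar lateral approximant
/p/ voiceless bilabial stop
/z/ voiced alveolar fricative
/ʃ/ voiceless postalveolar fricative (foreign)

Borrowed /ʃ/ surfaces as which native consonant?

z

/z/ is closest: same manner (fricative), place distance 1 (postalveolar→alveolar), voicing differs (+1); total 2. Next closest is /f/ at distance 3.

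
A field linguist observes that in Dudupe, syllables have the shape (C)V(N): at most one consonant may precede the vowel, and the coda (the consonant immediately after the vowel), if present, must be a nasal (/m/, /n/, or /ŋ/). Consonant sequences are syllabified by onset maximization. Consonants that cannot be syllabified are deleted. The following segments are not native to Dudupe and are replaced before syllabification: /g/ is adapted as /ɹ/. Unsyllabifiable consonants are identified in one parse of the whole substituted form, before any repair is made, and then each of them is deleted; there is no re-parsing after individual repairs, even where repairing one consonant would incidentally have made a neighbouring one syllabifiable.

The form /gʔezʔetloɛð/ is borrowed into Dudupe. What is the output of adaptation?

Substitution: /g/ → /ɹ/, giving /ɹʔezʔetloɛð/.
The consonants /ɹ/, /z/, /t/, /ð/ cannot be parsed into a legal (C)V(N) syllable (only a nasal (/m/, /n/, or /ŋ/) is licensed in coda position; onsets are limited to one consonant).
Each unlicensed consonant is deleted: /ɹ/, /z/, /t/, /ð/.

ʔeʔeloɛ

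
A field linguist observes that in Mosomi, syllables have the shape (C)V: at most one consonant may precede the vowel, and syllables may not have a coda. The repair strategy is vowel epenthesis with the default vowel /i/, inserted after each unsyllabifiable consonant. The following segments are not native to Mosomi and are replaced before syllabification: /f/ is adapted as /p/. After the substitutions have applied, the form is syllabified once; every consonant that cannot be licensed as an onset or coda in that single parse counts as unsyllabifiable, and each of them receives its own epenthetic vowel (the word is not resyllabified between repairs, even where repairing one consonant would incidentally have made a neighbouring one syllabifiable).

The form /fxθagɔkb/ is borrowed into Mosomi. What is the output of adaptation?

pixiθagɔkibi

Substitution: /f/ → /p/, giving /pxθagɔkb/.
Under (C)V, the unsyllabifiable consonants are /p/, /x/, /k/, /b/ (no codas are permitted; onsets are limited to one consonant).
Epenthesis after each stranded consonant: /p/ → /pi/, /x/ → /xi/, /k/ → /ki/, /b/ → /bi/.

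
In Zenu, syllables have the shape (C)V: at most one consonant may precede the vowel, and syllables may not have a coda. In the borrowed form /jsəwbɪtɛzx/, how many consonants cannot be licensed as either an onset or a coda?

4

The consonants /j/, /w/, /z/, /x/ cannot be parsed into a legal (C)V syllable (no codas are permitted; onsets are limited to one consonant).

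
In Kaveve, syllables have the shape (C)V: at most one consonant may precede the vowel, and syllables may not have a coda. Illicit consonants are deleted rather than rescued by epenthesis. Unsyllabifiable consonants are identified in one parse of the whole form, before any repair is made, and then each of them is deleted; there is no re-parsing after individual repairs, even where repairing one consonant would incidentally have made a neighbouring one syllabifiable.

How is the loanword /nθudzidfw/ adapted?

θuzi

The consonants /n/, /d/, /d/, /f/, /w/ cannot be parsed into a legal (C)V syllable (no codas are permitted; onsets are limited to one consonant).
Deleting the stranded consonants removes /n/, /d/, /d/, /f/, /w/.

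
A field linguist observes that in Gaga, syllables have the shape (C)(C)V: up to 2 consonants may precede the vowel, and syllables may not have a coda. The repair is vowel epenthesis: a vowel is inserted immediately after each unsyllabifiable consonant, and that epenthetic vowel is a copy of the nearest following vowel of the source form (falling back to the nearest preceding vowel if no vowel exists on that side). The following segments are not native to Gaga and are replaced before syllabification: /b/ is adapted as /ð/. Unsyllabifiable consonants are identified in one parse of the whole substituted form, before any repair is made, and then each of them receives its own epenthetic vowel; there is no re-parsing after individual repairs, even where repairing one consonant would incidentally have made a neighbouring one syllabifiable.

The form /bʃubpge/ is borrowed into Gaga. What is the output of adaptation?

ðʃuðepge

Substitution: /b/ → /ð/, giving /ðʃuðpge/.
Under (C)(C)V, the unsyllabifiable consonants are /ð/ (no codas are permitted; onsets may contain at most 2 consonants).
Inserting the epenthetic vowel yields /ð/ → /ðe/.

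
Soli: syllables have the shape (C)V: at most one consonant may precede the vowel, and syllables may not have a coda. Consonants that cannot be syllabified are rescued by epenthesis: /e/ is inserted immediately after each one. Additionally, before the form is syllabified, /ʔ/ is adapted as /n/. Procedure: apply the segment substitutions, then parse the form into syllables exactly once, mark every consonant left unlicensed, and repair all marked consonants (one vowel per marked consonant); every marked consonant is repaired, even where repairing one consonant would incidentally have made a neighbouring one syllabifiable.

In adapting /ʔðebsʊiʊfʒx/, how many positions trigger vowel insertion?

After substitution the input is /nðebsʊiʊfʒx/.
The unsyllabifiable consonants are /n/, /b/, /f/, /ʒ/, /x/; each receives one epenthetic vowel.

5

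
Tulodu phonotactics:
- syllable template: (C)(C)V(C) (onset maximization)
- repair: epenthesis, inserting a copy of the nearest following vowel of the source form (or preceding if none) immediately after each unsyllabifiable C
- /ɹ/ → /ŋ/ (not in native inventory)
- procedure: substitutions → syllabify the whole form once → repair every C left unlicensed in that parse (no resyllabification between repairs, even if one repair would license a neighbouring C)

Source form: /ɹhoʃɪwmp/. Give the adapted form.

ŋhoʃɪwmɪpɪ

Substitution: /ɹ/ → /ŋ/, giving /ŋhoʃɪwmp/.
Syllabifying with onset maximization leaves /m/, /p/ stranded (at most one coda consonant is licensed; onsets may contain at most 2 consonants).
Epenthesis after each stranded consonant: /m/ → /mɪ/, /p/ → /pɪ/.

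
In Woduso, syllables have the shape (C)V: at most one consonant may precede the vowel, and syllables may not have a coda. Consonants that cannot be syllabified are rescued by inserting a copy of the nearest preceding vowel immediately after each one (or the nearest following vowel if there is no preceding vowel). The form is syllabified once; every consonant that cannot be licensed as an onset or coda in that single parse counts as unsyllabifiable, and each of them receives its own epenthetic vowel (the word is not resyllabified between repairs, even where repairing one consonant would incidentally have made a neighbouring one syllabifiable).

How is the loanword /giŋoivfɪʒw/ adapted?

Under (C)V, the unsyllabifiable consonants are /v/, /ʒ/, /w/ (no codas are permitted; onsets are limited to one consonant).
Each unlicensed consonant becomes the onset of a new syllable: /v/ → /vi/, /ʒ/ → /ʒɪ/, /w/ → /wɪ/.

giŋoivifɪʒɪwɪ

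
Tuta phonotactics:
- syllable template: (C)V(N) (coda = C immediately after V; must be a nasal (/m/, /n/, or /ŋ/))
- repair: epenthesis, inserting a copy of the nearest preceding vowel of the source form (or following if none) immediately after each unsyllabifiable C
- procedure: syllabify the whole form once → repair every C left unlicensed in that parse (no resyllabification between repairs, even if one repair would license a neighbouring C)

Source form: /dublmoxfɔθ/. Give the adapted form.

dubulumoxofɔθɔ

Under (C)V(N), the unsyllabifiable consonants are /b/, /l/, /x/, /θ/ (only a nasal (/m/, /n/, or /ŋ/) is licensed in coda position; onsets are limited to one consonant).
Each unlicensed consonant becomes the onset of a new syllable: /b/ → /bu/, /l/ → /lu/, /x/ → /xo/, /θ/ → /θɔ/.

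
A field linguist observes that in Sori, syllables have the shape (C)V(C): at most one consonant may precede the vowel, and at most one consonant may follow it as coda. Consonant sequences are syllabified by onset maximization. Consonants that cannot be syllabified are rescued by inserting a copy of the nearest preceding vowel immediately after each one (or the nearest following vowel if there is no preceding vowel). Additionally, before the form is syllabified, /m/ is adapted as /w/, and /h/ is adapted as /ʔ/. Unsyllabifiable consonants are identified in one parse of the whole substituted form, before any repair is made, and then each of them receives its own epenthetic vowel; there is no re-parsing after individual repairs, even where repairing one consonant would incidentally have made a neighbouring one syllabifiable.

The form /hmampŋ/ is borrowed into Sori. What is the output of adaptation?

ʔawawpaŋa

Substitution: /h/ → /ʔ/, /m/ → /w/, giving /ʔwawpŋ/.
Syllabifying with onset maximization leaves /ʔ/, /p/, /ŋ/ stranded (at most one coda consonant is licensed; onsets are limited to one consonant).
Epenthesis after each stranded consonant: /ʔ/ → /ʔa/, /p/ → /pa/, /ŋ/ → /ŋa/.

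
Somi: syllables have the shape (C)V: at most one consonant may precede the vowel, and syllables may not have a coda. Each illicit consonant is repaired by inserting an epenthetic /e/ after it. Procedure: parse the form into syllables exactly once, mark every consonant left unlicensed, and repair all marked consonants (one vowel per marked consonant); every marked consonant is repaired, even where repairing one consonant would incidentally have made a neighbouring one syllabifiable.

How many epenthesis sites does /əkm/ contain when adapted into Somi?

The unsyllabifiable consonants are /k/, /m/; each receives one epenthetic vowel.

2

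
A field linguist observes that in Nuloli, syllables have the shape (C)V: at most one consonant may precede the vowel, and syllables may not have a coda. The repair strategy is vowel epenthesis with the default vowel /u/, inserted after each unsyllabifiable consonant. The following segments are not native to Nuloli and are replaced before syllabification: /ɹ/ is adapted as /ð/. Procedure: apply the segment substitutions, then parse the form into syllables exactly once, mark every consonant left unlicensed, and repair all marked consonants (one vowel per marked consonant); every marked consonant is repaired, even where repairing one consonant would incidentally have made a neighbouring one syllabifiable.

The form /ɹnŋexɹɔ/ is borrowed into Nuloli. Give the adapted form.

ðunuŋexuðɔ

Substitution: /ɹ/ → /ð/, giving /ðnŋexðɔ/.
Syllabifying with onset maximization leaves /ð/, /n/, /x/ stranded (no codas are permitted; onsets are limited to one consonant).
Inserting the epenthetic vowel yields /ð/ → /ðu/, /n/ → /nu/, /x/ → /xu/.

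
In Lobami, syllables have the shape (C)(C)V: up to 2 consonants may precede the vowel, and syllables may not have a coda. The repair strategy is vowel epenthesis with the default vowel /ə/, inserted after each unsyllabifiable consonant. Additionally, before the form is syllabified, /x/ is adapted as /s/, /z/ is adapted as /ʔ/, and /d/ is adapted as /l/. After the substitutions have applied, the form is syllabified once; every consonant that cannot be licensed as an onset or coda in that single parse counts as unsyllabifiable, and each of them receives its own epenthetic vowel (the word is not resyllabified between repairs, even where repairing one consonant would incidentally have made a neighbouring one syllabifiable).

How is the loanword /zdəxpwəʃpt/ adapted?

Substitution: /z/ → /ʔ/, /d/ → /l/, /x/ → /s/, giving /ʔləspwəʃpt/.
The consonants /s/, /ʃ/, /p/, /t/ cannot be parsed into a legal (C)(C)V syllable (no codas are permitted; onsets may contain at most 2 consonants).
Inserting the epenthetic vowel yields /s/ → /sə/, /ʃ/ → /ʃə/, /p/ → /pə/, /t/ → /tə/.

ʔləsəpwəʃəpətə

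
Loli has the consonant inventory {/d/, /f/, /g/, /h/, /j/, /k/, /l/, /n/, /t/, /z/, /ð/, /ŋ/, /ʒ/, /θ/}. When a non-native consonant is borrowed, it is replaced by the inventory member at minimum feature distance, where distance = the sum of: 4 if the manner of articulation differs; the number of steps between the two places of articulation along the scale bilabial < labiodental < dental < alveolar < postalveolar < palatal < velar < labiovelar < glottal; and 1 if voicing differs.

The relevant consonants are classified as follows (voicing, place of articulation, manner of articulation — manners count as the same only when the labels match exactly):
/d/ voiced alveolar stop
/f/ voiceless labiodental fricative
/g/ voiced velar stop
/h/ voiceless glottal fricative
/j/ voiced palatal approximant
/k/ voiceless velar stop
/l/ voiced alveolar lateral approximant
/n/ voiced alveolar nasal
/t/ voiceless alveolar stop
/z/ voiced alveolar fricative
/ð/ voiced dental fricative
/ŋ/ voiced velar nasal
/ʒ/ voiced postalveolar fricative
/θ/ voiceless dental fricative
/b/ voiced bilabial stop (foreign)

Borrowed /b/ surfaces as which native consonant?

d

/d/ is closest: same manner (stop), place distance 3 (bilabial→alveolar), same voicing; total 3. Next closest is /t/ at distance 4.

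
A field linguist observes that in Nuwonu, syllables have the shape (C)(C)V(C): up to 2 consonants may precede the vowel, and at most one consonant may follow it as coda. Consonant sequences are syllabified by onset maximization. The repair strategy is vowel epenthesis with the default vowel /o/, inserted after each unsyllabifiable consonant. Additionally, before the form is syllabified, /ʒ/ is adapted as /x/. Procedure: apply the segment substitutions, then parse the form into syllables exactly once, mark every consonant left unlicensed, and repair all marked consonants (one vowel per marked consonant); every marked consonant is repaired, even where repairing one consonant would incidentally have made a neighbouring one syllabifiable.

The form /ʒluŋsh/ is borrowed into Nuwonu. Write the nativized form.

Substitution: /ʒ/ → /x/, giving /xluŋsh/.
Under (C)(C)V(C), the unsyllabifiable consonants are /s/, /h/ (at most one coda consonant is licensed; onsets may contain at most 2 consonants).
Epenthesis after each stranded consonant: /s/ → /so/, /h/ → /ho/.

xluŋsoho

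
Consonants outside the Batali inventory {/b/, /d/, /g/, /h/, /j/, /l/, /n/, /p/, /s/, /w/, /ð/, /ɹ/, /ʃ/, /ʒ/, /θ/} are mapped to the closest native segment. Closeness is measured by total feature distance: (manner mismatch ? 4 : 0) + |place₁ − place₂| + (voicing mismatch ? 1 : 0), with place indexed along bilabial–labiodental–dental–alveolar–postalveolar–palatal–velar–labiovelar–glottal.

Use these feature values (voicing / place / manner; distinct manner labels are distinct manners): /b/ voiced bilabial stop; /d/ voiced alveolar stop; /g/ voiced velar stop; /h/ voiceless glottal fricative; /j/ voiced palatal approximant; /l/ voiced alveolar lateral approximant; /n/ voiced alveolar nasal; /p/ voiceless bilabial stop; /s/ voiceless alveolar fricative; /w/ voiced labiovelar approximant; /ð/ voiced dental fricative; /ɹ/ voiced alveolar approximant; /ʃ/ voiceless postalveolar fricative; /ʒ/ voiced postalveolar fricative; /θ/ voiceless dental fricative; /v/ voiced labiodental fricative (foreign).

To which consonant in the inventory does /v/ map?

ð

/ð/ is closest: same manner (fricative), place distance 1 (labiodental→dental), same voicing; total 1. Next closest is /θ/ at distance 2.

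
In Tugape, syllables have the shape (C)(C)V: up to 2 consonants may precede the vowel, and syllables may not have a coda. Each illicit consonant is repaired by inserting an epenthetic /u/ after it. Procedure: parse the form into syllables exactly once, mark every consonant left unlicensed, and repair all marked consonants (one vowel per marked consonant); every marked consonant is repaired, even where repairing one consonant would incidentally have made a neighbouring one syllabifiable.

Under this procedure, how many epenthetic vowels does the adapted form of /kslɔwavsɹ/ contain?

The unsyllabifiable consonants are /k/, /v/, /s/, /ɹ/; each receives one epenthetic vowel.

4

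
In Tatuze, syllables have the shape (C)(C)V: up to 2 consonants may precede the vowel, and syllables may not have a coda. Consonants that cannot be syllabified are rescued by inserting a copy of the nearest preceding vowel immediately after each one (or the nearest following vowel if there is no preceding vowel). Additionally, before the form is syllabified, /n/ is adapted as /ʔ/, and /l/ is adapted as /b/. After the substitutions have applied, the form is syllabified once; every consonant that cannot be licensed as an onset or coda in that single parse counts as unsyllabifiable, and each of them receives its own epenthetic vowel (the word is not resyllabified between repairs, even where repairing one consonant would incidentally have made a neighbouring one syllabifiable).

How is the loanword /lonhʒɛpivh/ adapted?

Substitution: /l/ → /b/, /n/ → /ʔ/, giving /boʔhʒɛpivh/.
The consonants /ʔ/, /v/, /h/ cannot be parsed into a legal (C)(C)V syllable (no codas are permitted; onsets may contain at most 2 consonants).
Each unlicensed consonant becomes the onset of a new syllable: /ʔ/ → /ʔo/, /v/ → /vi/, /h/ → /hi/.

boʔohʒɛpivihi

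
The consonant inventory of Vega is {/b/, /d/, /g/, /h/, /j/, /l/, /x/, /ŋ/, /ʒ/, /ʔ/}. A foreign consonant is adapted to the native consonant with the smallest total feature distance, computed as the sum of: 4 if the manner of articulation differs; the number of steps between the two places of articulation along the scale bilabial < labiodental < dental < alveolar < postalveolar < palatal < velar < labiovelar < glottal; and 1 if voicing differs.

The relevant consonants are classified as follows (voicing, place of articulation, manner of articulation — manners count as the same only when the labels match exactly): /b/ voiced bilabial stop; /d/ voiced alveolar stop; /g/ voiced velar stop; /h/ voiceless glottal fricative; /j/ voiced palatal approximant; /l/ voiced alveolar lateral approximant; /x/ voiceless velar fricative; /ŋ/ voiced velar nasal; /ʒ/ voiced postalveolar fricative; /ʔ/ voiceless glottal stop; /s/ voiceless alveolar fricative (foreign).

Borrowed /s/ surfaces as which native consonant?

/ʒ/ is closest: same manner (fricative), place distance 1 (alveolar→postalveolar), voicing differs (+1); total 2. Next closest is /x/ at distance 3.

ʒ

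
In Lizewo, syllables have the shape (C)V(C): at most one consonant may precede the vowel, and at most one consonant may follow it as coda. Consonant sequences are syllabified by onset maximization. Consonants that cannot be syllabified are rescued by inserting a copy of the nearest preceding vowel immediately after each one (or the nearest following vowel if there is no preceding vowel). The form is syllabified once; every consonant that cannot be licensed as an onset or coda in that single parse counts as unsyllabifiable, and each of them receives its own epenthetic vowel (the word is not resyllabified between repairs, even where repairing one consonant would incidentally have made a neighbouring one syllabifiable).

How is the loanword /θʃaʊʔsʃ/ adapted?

θaʃaʊʔsʊʃʊ

Under (C)V(C), the unsyllabifiable consonants are /θ/, /s/, /ʃ/ (at most one coda consonant is licensed; onsets are limited to one consonant).
Epenthesis after each stranded consonant: /θ/ → /θa/, /s/ → /sʊ/, /ʃ/ → /ʃʊ/.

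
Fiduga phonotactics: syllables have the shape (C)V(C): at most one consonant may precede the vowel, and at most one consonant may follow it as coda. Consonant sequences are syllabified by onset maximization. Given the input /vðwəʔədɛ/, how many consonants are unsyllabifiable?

The consonants /v/, /ð/ cannot be parsed into a legal (C)V(C) syllable (at most one coda consonant is licensed; onsets are limited to one consonant).

2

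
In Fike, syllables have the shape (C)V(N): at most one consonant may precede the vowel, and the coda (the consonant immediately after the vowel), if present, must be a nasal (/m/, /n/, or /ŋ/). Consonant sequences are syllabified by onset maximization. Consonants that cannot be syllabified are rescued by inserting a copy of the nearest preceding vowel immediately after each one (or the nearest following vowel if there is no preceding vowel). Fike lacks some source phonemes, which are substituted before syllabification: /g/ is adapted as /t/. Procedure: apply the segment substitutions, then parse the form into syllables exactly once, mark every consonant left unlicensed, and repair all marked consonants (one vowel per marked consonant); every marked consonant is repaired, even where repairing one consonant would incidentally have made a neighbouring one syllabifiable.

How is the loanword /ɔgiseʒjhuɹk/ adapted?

ɔtiseʒejehuɹuku

Substitution: /g/ → /t/, giving /ɔtiseʒjhuɹk/.
Syllabifying with onset maximization leaves /ʒ/, /j/, /ɹ/, /k/ stranded (only a nasal (/m/, /n/, or /ŋ/) is licensed in coda position; onsets are limited to one consonant).
Each unlicensed consonant becomes the onset of a new syllable: /ʒ/ → /ʒe/, /j/ → /je/, /ɹ/ → /ɹu/, /k/ → /ku/.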